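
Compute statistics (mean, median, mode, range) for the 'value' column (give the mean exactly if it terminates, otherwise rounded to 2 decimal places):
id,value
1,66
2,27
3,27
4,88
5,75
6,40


Data: [66, 27, 27, 88, 75, 40]
Count: 6
Sum: 323
Mean: 323/6 ≈ 53.83 (rounded to 2 decimal places)
Sorted: [27, 27, 40, 66, 75, 88]
Median: 53.0
Mode: 27 (2 times)
Range: 88 - 27 = 61
Min: 27, Max: 88

mean≈53.83, median=53.0, mode=27, range=61


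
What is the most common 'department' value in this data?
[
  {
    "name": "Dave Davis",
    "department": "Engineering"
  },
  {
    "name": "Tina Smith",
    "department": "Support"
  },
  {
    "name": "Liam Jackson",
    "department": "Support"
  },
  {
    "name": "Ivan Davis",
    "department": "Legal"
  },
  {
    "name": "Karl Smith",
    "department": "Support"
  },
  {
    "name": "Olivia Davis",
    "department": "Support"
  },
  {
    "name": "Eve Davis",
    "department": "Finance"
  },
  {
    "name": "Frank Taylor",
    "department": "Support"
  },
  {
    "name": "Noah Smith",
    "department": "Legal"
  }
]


Counting 'department' values across 9 records:

  Support: 5 #####
  Legal: 2 ##
  Engineering: 1 #
  Finance: 1 #

Most common: Support (5 times)

Support (5 times)


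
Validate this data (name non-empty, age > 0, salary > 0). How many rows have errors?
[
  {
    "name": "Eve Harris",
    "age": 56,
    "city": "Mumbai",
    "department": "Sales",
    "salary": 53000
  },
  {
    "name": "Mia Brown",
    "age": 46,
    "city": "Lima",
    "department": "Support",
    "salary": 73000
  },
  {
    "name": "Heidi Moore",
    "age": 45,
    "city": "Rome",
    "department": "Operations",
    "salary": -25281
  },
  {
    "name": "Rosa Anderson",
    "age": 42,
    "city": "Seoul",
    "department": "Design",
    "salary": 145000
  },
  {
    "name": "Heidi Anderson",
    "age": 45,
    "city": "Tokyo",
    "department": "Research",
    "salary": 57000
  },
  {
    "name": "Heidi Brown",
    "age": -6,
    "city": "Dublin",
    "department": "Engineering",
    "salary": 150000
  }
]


Validating 6 records:
Rules: name non-empty, age > 0, salary > 0

  Row 1 (Eve Harris): OK
  Row 2 (Mia Brown): OK
  Row 3 (Heidi Moore): negative salary: -25281
  Row 4 (Rosa Anderson): OK
  Row 5 (Heidi Anderson): OK
  Row 6 (Heidi Brown): negative age: -6

Total errors: 2

2 errors


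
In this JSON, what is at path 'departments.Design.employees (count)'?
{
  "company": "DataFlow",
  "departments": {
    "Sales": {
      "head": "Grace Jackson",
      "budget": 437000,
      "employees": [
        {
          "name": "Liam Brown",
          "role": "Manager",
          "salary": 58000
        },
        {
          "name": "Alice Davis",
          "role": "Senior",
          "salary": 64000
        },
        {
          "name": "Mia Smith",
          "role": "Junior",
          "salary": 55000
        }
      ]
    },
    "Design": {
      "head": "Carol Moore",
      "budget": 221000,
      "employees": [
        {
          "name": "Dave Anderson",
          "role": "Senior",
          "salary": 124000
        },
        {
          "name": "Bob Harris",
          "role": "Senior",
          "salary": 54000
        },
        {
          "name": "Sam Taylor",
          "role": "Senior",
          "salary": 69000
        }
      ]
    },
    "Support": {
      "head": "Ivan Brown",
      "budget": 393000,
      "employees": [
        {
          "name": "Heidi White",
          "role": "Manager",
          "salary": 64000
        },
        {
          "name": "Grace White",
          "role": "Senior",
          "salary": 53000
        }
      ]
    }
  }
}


Path: departments.Design.employees (count)

Navigate:
  -> departments
  -> Design
  -> employees (array, length 3)

3


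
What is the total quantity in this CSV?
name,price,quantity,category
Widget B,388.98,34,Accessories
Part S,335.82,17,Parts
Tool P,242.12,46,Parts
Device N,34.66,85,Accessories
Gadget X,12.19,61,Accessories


Computing total quantity:
Values: [34, 17, 46, 85, 61]
Sum = 243

243


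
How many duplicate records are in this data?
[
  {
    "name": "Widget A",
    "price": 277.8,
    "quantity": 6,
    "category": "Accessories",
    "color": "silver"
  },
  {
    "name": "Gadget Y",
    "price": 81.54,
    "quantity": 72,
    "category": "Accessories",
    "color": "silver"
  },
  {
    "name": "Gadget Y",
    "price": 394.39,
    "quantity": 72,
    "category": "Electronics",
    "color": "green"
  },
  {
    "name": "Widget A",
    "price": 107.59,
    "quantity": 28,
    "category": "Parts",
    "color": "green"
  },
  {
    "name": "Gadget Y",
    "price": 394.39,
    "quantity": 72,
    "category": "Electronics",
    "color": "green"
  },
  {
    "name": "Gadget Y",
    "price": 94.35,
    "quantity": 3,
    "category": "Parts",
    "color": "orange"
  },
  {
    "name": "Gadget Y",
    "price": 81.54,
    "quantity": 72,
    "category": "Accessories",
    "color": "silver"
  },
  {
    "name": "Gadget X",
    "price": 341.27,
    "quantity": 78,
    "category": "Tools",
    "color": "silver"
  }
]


Checking 8 records for duplicates:

  Row 1: Widget A ($277.8, qty 6)
  Row 2: Gadget Y ($81.54, qty 72)
  Row 3: Gadget Y ($394.39, qty 72)
  Row 4: Widget A ($107.59, qty 28)
  Row 5: Gadget Y ($394.39, qty 72) <-- DUPLICATE
  Row 6: Gadget Y ($94.35, qty 3)
  Row 7: Gadget Y ($81.54, qty 72) <-- DUPLICATE
  Row 8: Gadget X ($341.27, qty 78)

Duplicates found: 2
Unique records: 6

2 duplicates, 6 unique


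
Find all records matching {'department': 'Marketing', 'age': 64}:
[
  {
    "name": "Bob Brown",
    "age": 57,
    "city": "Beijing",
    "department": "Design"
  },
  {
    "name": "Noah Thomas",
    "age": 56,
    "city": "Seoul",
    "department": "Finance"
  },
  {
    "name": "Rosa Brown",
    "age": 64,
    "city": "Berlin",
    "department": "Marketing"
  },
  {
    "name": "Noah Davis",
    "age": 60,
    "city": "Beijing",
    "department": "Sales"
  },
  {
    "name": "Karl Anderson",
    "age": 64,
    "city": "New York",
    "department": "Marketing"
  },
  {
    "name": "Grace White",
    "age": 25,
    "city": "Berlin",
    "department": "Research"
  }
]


Search criteria: {'department': 'Marketing', 'age': 64}

Checking 6 records:
  Bob Brown: {department: Design, age: 57}
  Noah Thomas: {department: Finance, age: 56}
  Rosa Brown: {department: Marketing, age: 64} <-- MATCH
  Noah Davis: {department: Sales, age: 60}
  Karl Anderson: {department: Marketing, age: 64} <-- MATCH
  Grace White: {department: Research, age: 25}

Matches: ["Rosa Brown", "Karl Anderson"]

["Rosa Brown", "Karl Anderson"]


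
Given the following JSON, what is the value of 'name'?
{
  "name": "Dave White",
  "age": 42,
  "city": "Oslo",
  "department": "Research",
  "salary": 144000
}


Looking up field 'name'
Value: Dave White

Dave White


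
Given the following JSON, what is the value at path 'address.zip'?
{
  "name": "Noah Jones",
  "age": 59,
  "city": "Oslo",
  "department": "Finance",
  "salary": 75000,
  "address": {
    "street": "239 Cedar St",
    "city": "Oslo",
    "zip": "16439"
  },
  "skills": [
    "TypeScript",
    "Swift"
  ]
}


Query: address.zip
Path: address -> zip
Value: 16439

16439


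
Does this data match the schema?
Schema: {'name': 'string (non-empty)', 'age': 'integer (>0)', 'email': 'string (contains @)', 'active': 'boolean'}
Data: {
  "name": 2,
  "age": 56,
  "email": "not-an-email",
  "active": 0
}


Validating each field against schema:
  name: FAIL (2 is not a string)
  age: OK (positive integer)
  email: FAIL ("not-an-email" does not contain @)
  active: FAIL (0 is not a boolean)

Result: INVALID (3 errors: name, email, active)

INVALID (3 errors: name, email, active)


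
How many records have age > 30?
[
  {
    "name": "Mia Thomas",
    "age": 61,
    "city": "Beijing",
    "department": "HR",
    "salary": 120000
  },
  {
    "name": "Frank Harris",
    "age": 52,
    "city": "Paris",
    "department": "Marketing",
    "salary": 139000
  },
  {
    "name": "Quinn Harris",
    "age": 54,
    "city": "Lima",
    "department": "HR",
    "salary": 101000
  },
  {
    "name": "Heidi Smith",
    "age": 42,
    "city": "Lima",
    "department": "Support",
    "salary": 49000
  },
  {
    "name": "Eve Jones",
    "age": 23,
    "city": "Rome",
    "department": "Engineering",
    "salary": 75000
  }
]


Data: 5 records
Condition: age > 30

Checking each record:
  Mia Thomas: 61 MATCH
  Frank Harris: 52 MATCH
  Quinn Harris: 54 MATCH
  Heidi Smith: 42 MATCH
  Eve Jones: 23

Count: 4

4


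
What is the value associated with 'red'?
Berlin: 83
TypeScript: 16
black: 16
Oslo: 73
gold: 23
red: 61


Looking up key 'red'
Value: 61

61


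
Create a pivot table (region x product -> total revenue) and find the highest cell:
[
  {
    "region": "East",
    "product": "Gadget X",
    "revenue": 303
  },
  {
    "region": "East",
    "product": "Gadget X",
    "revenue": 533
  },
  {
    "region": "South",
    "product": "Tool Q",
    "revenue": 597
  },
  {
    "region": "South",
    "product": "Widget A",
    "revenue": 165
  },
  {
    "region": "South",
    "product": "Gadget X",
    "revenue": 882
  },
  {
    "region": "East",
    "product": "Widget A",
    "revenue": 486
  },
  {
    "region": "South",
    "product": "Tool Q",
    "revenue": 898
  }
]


Pivot: region (rows) x product (columns) -> total revenue

     Gadget X      Tool Q        Widget A    
East           836             0           486  
South          882          1495           165  

Highest: South / Tool Q = $1495

South / Tool Q = $1495


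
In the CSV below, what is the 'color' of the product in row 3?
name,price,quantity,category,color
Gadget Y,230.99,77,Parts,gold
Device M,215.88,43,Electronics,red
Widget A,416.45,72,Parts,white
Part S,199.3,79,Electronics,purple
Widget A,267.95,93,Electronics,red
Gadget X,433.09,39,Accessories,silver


Query: Row 3 ('Widget A'), column 'color'
Value: white

white


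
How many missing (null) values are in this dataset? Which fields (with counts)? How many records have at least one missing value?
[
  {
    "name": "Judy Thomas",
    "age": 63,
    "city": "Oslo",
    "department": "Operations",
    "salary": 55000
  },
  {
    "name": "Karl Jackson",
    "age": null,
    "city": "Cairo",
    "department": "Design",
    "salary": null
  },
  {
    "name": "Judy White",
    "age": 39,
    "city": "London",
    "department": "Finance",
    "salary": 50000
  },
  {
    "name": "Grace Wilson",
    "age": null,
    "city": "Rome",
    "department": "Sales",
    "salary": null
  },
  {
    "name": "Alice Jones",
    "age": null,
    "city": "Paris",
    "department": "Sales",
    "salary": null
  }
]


Checking for missing (null) values in 5 records:

  Judy Thomas: complete
  Karl Jackson: age, salary
  Judy White: complete
  Grace Wilson: age, salary
  Alice Jones: age, salary

Per field:
  name: 0 missing
  age: 3 missing
  city: 0 missing
  department: 0 missing
  salary: 3 missing

Total missing values: 6
Records with any missing: 3

6 missing values (age: 3, salary: 3); 3 incomplete records


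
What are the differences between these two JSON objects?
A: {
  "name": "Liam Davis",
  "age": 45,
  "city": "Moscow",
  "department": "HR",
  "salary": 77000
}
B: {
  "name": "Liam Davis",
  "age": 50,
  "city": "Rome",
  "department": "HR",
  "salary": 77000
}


Comparing each field (in key order):
  name: same
  age: DIFFERENT
  city: DIFFERENT
  department: same
  salary: same
Differences:
  age: 45 -> 50
  city: Moscow -> Rome

2 field(s) changed

2 changes: age, city


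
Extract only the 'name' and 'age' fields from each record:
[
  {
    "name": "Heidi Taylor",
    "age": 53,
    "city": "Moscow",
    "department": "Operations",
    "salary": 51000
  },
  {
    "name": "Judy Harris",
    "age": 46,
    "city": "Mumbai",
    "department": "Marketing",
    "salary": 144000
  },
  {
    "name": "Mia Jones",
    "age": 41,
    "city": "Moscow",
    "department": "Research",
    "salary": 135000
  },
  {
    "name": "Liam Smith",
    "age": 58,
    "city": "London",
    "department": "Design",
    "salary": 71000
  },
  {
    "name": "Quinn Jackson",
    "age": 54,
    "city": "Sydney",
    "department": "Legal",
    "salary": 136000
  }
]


Original: 5 records with fields: name, age, city, department, salary
Keep: ['name', 'age']
Drop: ['city', 'department', 'salary']
Result: 5 records, 2 fields each

[
  {
    "name": "Heidi Taylor",
    "age": 53
  },
  {
    "name": "Judy Harris",
    "age": 46
  },
  {
    "name": "Mia Jones",
    "age": 41
  },
  {
    "name": "Liam Smith",
    "age": 58
  },
  {
    "name": "Quinn Jackson",
    "age": 54
  }
]


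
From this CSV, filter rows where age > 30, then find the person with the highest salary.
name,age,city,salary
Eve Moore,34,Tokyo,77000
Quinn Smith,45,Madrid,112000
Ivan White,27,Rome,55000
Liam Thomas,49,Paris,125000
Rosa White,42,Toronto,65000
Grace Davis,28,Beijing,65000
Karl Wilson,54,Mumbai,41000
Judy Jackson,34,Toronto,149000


Filter: age > 30
Sort by: salary (descending)

Filtered records (6):
  Judy Jackson, age 34, salary $149000
  Liam Thomas, age 49, salary $125000
  Quinn Smith, age 45, salary $112000
  Eve Moore, age 34, salary $77000
  Rosa White, age 42, salary $65000
  Karl Wilson, age 54, salary $41000

Highest salary: Judy Jackson ($149000)

Judy Jackson


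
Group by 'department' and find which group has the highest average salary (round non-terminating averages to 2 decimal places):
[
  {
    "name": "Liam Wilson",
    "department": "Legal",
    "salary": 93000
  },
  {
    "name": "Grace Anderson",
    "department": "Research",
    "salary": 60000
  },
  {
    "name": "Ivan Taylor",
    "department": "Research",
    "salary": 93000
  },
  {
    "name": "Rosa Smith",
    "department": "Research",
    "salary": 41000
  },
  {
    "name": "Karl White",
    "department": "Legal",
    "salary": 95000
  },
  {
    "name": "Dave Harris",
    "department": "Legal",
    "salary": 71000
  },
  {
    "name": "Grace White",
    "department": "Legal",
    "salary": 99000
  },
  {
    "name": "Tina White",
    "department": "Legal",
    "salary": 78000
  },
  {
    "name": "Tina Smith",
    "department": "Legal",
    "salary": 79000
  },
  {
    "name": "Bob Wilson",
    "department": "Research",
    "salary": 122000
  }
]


Group by: department

Groups:
  Legal: 6 people, avg salary = 515000/6 ≈ $85833.33
  Research: 4 people, avg salary = 316000/4 = $79000

Highest average salary: Legal (≈$85833.33)

Legal (≈$85833.33)


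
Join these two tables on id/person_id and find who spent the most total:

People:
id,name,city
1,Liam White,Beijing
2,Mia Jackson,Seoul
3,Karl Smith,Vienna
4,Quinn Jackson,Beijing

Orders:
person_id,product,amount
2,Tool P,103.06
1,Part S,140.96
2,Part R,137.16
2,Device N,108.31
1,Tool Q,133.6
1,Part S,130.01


Join on: people.id = orders.person_id

Joined rows:
  Mia Jackson (Seoul) bought Tool P for $103.06
  Liam White (Beijing) bought Part S for $140.96
  Mia Jackson (Seoul) bought Part R for $137.16
  Mia Jackson (Seoul) bought Device N for $108.31
  Liam White (Beijing) bought Tool Q for $133.6
  Liam White (Beijing) bought Part S for $130.01

Total per person:
  Liam White: $404.57
  Mia Jackson: $348.53

Top spender: Liam White ($404.57)

Liam White ($404.57)


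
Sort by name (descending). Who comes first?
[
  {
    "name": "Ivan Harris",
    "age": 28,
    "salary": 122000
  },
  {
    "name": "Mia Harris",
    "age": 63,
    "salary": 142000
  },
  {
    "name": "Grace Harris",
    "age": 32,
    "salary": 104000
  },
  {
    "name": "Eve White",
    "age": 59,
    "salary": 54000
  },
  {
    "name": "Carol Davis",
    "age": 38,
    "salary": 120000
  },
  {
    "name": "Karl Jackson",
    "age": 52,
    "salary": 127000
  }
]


Sort by: name (descending)

Sorted order:
  1. Mia Harris (name = Mia Harris)
  2. Karl Jackson (name = Karl Jackson)
  3. Ivan Harris (name = Ivan Harris)
  4. Grace Harris (name = Grace Harris)
  5. Eve White (name = Eve White)
  6. Carol Davis (name = Carol Davis)

First: Mia Harris

Mia Harris


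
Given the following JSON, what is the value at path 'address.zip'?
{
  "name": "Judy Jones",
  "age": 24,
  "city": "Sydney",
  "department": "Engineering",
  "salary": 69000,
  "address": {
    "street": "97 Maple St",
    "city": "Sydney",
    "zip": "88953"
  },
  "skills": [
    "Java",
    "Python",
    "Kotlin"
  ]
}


Query: address.zip
Path: address -> zip
Value: 88953

88953


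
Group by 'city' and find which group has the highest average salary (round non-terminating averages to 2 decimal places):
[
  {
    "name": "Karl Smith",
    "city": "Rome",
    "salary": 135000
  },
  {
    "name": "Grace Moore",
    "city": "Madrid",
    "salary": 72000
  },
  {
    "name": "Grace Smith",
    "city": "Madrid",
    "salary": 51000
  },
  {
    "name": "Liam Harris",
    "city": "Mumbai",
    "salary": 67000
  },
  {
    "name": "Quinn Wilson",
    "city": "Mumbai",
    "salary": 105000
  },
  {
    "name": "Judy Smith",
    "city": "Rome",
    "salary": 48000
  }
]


Group by: city

Groups:
  Madrid: 2 people, avg salary = 123000/2 = $61500
  Mumbai: 2 people, avg salary = 172000/2 = $86000
  Rome: 2 people, avg salary = 183000/2 = $91500

Highest average salary: Rome ($91500)

Rome ($91500)


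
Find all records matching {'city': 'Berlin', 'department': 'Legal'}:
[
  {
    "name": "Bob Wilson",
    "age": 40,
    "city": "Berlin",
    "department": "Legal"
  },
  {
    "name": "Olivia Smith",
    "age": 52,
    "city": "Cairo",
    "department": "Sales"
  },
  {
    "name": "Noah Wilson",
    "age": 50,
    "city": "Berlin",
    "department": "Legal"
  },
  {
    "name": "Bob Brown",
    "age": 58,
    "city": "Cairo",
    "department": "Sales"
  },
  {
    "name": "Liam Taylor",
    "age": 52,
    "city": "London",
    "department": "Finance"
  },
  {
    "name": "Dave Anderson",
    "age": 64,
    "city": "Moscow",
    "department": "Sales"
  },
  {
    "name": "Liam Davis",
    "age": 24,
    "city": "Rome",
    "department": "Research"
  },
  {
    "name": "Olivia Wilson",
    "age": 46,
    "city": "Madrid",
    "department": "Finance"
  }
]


Search criteria: {'city': 'Berlin', 'department': 'Legal'}

Checking 8 records:
  Bob Wilson: {city: Berlin, department: Legal} <-- MATCH
  Olivia Smith: {city: Cairo, department: Sales}
  Noah Wilson: {city: Berlin, department: Legal} <-- MATCH
  Bob Brown: {city: Cairo, department: Sales}
  Liam Taylor: {city: London, department: Finance}
  Dave Anderson: {city: Moscow, department: Sales}
  Liam Davis: {city: Rome, department: Research}
  Olivia Wilson: {city: Madrid, department: Finance}

Matches: ["Bob Wilson", "Noah Wilson"]

["Bob Wilson", "Noah Wilson"]


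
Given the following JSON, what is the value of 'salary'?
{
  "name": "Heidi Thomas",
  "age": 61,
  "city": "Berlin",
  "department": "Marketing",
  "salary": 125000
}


Looking up field 'salary'
Value: 125000

125000


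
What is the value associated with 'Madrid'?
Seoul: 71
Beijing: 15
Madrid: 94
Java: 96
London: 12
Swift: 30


Looking up key 'Madrid'
Value: 94

94


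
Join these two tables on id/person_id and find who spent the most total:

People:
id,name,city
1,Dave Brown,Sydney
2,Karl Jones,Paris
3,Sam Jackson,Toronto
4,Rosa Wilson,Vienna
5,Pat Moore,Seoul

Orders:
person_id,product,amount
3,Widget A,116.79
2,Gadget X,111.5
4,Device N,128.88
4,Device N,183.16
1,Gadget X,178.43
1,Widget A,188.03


Join on: people.id = orders.person_id

Joined rows:
  Sam Jackson (Toronto) bought Widget A for $116.79
  Karl Jones (Paris) bought Gadget X for $111.5
  Rosa Wilson (Vienna) bought Device N for $128.88
  Rosa Wilson (Vienna) bought Device N for $183.16
  Dave Brown (Sydney) bought Gadget X for $178.43
  Dave Brown (Sydney) bought Widget A for $188.03

Total per person:
  Dave Brown: $366.46
  Rosa Wilson: $312.04
  Sam Jackson: $116.79
  Karl Jones: $111.50

Top spender: Dave Brown ($366.46)

Dave Brown ($366.46)


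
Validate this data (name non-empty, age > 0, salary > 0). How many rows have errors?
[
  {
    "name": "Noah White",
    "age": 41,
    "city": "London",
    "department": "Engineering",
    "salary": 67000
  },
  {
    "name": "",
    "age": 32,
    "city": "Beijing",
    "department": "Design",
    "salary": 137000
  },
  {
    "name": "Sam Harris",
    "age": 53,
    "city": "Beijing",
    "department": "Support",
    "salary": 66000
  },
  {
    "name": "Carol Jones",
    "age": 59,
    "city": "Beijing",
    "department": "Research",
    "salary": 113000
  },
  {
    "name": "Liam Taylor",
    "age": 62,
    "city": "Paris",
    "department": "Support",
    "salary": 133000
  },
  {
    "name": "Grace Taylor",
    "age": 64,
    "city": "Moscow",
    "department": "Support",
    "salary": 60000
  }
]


Validating 6 records:
Rules: name non-empty, age > 0, salary > 0

  Row 1 (Noah White): OK
  Row 2 (???): empty name
  Row 3 (Sam Harris): OK
  Row 4 (Carol Jones): OK
  Row 5 (Liam Taylor): OK
  Row 6 (Grace Taylor): OK

Total errors: 1

1 errors


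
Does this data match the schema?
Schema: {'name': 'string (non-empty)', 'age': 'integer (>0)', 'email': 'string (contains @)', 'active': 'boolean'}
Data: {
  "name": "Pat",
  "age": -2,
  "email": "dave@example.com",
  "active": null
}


Validating each field against schema:
  name: OK (non-empty string)
  age: FAIL (-2 is not > 0)
  email: OK (string with @)
  active: FAIL (null is not a boolean)

Result: INVALID (2 errors: age, active)

INVALID (2 errors: age, active)


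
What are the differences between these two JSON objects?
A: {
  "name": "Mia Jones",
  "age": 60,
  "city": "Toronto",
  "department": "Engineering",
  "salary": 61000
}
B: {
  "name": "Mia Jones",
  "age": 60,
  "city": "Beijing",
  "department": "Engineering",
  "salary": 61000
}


Comparing each field (in key order):
  name: same
  age: same
  city: DIFFERENT
  department: same
  salary: same
Differences:
  city: Toronto -> Beijing

1 field(s) changed

1 change: city


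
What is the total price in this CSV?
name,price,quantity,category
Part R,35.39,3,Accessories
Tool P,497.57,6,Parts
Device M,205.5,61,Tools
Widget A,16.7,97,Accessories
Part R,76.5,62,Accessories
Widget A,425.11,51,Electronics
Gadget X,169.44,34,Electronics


Computing total price:
Values: [35.39, 497.57, 205.5, 16.7, 76.5, 425.11, 169.44]
Sum = 1426.21

1426.21


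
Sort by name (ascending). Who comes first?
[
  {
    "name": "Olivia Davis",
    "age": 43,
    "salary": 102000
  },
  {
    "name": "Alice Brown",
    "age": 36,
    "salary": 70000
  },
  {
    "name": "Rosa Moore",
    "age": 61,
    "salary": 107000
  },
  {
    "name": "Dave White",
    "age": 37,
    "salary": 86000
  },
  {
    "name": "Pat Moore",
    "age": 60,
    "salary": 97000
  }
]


Sort by: name (ascending)

Sorted order:
  1. Alice Brown (name = Alice Brown)
  2. Dave White (name = Dave White)
  3. Olivia Davis (name = Olivia Davis)
  4. Pat Moore (name = Pat Moore)
  5. Rosa Moore (name = Rosa Moore)

First: Alice Brown

Alice Brown


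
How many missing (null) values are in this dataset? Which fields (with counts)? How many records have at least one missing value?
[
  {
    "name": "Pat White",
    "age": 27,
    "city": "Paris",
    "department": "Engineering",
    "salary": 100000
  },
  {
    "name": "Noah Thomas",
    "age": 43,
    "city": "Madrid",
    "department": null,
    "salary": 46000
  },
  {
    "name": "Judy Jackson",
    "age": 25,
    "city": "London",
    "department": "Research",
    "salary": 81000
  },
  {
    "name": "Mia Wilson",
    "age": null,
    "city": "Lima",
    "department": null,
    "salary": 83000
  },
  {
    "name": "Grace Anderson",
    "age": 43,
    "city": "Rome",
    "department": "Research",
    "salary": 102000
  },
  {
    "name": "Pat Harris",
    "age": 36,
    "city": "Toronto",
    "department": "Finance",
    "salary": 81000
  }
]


Checking for missing (null) values in 6 records:

  Pat White: complete
  Noah Thomas: department
  Judy Jackson: complete
  Mia Wilson: age, department
  Grace Anderson: complete
  Pat Harris: complete

Per field:
  name: 0 missing
  age: 1 missing
  city: 0 missing
  department: 2 missing
  salary: 0 missing

Total missing values: 3
Records with any missing: 2

3 missing values (age: 1, department: 2); 2 incomplete records


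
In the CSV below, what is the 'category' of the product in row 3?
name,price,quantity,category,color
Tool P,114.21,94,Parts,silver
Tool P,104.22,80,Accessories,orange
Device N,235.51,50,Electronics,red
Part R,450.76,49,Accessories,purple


Query: Row 3 ('Device N'), column 'category'
Value: Electronics

Electronics


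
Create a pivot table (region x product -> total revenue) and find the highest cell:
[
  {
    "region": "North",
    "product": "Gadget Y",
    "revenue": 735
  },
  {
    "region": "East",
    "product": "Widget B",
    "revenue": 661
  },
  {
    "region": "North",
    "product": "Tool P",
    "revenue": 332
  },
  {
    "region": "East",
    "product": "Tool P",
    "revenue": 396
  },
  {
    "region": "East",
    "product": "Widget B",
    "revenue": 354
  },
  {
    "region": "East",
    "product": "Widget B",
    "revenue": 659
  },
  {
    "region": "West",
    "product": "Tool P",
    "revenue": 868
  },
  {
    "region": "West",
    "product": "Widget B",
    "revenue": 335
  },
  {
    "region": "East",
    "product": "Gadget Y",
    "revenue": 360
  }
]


Pivot: region (rows) x product (columns) -> total revenue

     Gadget Y      Tool P        Widget B    
East           360           396          1674  
North          735           332             0  
West             0           868           335  

Highest: East / Widget B = $1674

East / Widget B = $1674


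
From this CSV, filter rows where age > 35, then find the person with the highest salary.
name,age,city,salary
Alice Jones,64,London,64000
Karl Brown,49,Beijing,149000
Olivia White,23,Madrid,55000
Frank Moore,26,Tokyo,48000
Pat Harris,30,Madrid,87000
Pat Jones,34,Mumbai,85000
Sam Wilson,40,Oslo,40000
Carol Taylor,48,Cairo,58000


Filter: age > 35
Sort by: salary (descending)

Filtered records (4):
  Karl Brown, age 49, salary $149000
  Alice Jones, age 64, salary $64000
  Carol Taylor, age 48, salary $58000
  Sam Wilson, age 40, salary $40000

Highest salary: Karl Brown ($149000)

Karl Brown


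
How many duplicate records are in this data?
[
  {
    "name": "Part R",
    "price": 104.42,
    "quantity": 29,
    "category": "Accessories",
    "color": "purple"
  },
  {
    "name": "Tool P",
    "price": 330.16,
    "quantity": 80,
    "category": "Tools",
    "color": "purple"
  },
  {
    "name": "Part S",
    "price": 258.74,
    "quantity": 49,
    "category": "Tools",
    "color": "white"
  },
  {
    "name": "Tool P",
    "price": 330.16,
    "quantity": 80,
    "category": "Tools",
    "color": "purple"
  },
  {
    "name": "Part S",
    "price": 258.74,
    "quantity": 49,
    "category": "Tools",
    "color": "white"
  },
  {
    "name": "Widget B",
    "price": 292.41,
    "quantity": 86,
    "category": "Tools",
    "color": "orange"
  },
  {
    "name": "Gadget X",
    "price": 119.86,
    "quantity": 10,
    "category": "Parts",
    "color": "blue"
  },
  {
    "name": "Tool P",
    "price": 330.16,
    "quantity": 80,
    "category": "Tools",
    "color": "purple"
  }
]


Checking 8 records for duplicates:

  Row 1: Part R ($104.42, qty 29)
  Row 2: Tool P ($330.16, qty 80)
  Row 3: Part S ($258.74, qty 49)
  Row 4: Tool P ($330.16, qty 80) <-- DUPLICATE
  Row 5: Part S ($258.74, qty 49) <-- DUPLICATE
  Row 6: Widget B ($292.41, qty 86)
  Row 7: Gadget X ($119.86, qty 10)
  Row 8: Tool P ($330.16, qty 80) <-- DUPLICATE

Duplicates found: 3
Unique records: 5

3 duplicates, 5 unique


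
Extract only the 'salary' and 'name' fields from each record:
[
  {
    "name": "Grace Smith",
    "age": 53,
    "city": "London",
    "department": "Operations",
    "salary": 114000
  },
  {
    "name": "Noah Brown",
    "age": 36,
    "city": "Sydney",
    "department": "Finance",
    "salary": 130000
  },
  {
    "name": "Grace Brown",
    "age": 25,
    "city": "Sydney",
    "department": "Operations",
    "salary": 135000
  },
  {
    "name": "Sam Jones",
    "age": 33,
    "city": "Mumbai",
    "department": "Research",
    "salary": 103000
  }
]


Original: 4 records with fields: name, age, city, department, salary
Keep: ['salary', 'name']
Drop: ['age', 'city', 'department']
Result: 4 records, 2 fields each

[
  {
    "salary": 114000,
    "name": "Grace Smith"
  },
  {
    "salary": 130000,
    "name": "Noah Brown"
  },
  {
    "salary": 135000,
    "name": "Grace Brown"
  },
  {
    "salary": 103000,
    "name": "Sam Jones"
  }
]


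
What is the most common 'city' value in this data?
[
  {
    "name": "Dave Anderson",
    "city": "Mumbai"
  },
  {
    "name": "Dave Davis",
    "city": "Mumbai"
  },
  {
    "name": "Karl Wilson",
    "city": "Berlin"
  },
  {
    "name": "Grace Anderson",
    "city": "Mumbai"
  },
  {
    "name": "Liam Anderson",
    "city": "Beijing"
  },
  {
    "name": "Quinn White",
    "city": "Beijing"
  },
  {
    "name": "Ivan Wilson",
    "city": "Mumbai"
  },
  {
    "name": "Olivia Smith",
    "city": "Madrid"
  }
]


Counting 'city' values across 8 records:

  Mumbai: 4 ####
  Beijing: 2 ##
  Berlin: 1 #
  Madrid: 1 #

Most common: Mumbai (4 times)

Mumbai (4 times)


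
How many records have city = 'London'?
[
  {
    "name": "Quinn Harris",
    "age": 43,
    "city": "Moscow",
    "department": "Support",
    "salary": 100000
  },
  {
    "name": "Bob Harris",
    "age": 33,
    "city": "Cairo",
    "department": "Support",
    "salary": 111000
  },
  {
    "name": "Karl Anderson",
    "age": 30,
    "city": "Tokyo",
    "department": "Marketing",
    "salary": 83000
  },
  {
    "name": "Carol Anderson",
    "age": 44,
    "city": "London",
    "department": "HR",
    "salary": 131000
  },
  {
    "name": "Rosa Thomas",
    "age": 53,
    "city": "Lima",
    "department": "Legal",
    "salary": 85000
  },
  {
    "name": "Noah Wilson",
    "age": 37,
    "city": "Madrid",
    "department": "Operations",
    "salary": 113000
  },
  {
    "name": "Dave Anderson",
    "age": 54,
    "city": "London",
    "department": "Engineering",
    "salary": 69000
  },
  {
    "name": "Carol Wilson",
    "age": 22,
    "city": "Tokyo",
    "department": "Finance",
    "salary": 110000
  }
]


Data: 8 records
Condition: city = 'London'

Checking each record:
  Quinn Harris: Moscow
  Bob Harris: Cairo
  Karl Anderson: Tokyo
  Carol Anderson: London MATCH
  Rosa Thomas: Lima
  Noah Wilson: Madrid
  Dave Anderson: London MATCH
  Carol Wilson: Tokyo

Count: 2

2


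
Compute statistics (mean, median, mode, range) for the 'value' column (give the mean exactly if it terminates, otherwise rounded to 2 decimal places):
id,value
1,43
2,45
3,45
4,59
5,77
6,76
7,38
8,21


Data: [43, 45, 45, 59, 77, 76, 38, 21]
Count: 8
Sum: 404
Mean: 404/8 = 50.5
Sorted: [21, 38, 43, 45, 45, 59, 76, 77]
Median: 45.0
Mode: 45 (2 times)
Range: 77 - 21 = 56
Min: 21, Max: 77

mean=50.5, median=45.0, mode=45, range=56


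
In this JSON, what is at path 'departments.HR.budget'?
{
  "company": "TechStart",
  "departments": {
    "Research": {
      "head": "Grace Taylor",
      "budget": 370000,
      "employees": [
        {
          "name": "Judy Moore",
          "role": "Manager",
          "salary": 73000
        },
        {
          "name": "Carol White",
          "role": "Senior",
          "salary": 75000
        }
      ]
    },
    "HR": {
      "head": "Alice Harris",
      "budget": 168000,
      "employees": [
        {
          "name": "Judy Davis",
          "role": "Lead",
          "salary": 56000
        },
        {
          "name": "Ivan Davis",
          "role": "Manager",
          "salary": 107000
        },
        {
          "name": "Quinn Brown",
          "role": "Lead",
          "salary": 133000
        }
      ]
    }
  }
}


Path: departments.HR.budget

Navigate:
  -> departments
  -> HR
  -> budget = 168000

168000


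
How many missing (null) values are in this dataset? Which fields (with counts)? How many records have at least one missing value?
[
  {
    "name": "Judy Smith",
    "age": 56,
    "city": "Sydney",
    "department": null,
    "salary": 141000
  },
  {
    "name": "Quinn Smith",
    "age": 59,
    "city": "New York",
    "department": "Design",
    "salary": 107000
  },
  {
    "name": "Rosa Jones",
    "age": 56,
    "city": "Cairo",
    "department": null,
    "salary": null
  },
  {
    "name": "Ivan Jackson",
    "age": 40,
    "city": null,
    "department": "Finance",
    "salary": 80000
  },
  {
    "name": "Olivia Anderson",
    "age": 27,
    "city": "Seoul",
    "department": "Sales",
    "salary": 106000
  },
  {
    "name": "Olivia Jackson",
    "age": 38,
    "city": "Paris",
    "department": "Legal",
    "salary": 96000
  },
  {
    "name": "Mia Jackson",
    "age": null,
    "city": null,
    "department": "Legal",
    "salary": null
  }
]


Checking for missing (null) values in 7 records:

  Judy Smith: department
  Quinn Smith: complete
  Rosa Jones: department, salary
  Ivan Jackson: city
  Olivia Anderson: complete
  Olivia Jackson: complete
  Mia Jackson: age, city, salary

Per field:
  name: 0 missing
  age: 1 missing
  city: 2 missing
  department: 2 missing
  salary: 2 missing

Total missing values: 7
Records with any missing: 4

7 missing values (age: 1, city: 2, department: 2, salary: 2); 4 incomplete records


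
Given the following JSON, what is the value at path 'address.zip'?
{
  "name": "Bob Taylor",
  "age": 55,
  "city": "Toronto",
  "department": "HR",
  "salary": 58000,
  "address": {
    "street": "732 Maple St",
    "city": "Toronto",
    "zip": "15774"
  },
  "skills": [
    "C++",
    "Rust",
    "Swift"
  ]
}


Query: address.zip
Path: address -> zip
Value: 15774

15774


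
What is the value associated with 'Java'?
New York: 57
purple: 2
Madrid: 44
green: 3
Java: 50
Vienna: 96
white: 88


Looking up key 'Java'
Value: 50

50


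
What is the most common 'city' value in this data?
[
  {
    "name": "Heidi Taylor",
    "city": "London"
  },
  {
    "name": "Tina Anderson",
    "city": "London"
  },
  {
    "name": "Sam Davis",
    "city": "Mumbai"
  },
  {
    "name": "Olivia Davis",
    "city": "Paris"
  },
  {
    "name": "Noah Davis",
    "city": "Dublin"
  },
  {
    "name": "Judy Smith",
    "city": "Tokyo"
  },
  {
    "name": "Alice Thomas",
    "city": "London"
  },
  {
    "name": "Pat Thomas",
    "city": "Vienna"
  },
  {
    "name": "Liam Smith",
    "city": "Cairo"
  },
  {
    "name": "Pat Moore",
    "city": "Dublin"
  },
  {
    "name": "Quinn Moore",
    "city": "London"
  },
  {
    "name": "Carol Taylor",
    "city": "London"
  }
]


Counting 'city' values across 12 records:

  London: 5 #####
  Dublin: 2 ##
  Mumbai: 1 #
  Paris: 1 #
  Tokyo: 1 #
  Vienna: 1 #
  Cairo: 1 #

Most common: London (5 times)

London (5 times)


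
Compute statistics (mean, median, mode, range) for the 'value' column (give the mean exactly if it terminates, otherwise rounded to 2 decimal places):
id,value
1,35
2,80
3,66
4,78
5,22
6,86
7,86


Data: [35, 80, 66, 78, 22, 86, 86]
Count: 7
Sum: 453
Mean: 453/7 ≈ 64.71 (rounded to 2 decimal places)
Sorted: [22, 35, 66, 78, 80, 86, 86]
Median: 78.0
Mode: 86 (2 times)
Range: 86 - 22 = 64
Min: 22, Max: 86

mean≈64.71, median=78.0, mode=86, range=64


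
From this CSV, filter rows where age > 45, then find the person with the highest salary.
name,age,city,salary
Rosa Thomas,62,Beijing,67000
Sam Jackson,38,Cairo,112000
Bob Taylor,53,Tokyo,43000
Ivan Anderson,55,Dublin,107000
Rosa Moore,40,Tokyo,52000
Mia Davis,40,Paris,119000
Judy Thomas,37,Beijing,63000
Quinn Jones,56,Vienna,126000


Filter: age > 45
Sort by: salary (descending)

Filtered records (4):
  Quinn Jones, age 56, salary $126000
  Ivan Anderson, age 55, salary $107000
  Rosa Thomas, age 62, salary $67000
  Bob Taylor, age 53, salary $43000

Highest salary: Quinn Jones ($126000)

Quinn Jones


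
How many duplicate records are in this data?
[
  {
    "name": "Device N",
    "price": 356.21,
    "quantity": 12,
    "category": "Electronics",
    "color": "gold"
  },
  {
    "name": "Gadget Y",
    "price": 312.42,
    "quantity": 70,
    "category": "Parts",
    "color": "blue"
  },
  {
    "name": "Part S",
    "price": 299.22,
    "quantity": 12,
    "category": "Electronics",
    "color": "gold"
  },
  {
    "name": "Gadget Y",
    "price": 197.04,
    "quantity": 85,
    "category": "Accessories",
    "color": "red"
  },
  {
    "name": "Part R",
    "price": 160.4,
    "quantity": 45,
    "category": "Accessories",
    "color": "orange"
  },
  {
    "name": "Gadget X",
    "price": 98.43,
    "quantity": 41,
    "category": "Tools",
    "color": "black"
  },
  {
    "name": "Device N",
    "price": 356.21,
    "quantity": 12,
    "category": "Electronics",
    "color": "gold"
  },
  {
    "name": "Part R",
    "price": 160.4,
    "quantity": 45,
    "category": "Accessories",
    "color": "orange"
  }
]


Checking 8 records for duplicates:

  Row 1: Device N ($356.21, qty 12)
  Row 2: Gadget Y ($312.42, qty 70)
  Row 3: Part S ($299.22, qty 12)
  Row 4: Gadget Y ($197.04, qty 85)
  Row 5: Part R ($160.4, qty 45)
  Row 6: Gadget X ($98.43, qty 41)
  Row 7: Device N ($356.21, qty 12) <-- DUPLICATE
  Row 8: Part R ($160.4, qty 45) <-- DUPLICATE

Duplicates found: 2
Unique records: 6

2 duplicates, 6 unique


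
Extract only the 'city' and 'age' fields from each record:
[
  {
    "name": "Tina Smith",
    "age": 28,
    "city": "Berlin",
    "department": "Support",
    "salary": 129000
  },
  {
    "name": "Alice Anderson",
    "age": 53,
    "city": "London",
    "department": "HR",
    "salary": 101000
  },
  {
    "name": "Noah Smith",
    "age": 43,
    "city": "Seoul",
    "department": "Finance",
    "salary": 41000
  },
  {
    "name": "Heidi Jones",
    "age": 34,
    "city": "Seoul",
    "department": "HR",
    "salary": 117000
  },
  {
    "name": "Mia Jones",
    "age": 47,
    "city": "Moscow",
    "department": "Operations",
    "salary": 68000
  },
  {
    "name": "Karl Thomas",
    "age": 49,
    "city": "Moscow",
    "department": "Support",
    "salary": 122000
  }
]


Original: 6 records with fields: name, age, city, department, salary
Keep: ['city', 'age']
Drop: ['name', 'department', 'salary']
Result: 6 records, 2 fields each

[
  {
    "city": "Berlin",
    "age": 28
  },
  {
    "city": "London",
    "age": 53
  },
  {
    "city": "Seoul",
    "age": 43
  },
  {
    "city": "Seoul",
    "age": 34
  },
  {
    "city": "Moscow",
    "age": 47
  },
  {
    "city": "Moscow",
    "age": 49
  }
]


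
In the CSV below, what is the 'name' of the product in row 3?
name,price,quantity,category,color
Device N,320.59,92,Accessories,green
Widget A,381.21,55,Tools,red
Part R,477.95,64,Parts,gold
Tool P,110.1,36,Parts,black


Query: Row 3 ('Part R'), column 'name'
Value: Part R

Part R


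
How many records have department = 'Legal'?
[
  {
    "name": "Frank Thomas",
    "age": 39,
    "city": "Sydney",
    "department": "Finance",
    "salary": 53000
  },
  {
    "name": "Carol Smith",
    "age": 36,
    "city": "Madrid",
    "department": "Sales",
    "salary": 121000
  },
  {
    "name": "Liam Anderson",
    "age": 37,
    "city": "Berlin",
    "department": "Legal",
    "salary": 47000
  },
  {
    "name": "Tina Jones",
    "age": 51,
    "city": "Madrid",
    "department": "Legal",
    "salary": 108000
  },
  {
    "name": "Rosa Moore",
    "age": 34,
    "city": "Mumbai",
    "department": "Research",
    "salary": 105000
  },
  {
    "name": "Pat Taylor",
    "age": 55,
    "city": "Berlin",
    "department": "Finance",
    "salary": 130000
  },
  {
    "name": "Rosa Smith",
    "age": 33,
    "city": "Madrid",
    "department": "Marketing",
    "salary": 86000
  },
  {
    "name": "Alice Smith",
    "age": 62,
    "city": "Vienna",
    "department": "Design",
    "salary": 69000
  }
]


Data: 8 records
Condition: department = 'Legal'

Checking each record:
  Frank Thomas: Finance
  Carol Smith: Sales
  Liam Anderson: Legal MATCH
  Tina Jones: Legal MATCH
  Rosa Moore: Research
  Pat Taylor: Finance
  Rosa Smith: Marketing
  Alice Smith: Design

Count: 2

2
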